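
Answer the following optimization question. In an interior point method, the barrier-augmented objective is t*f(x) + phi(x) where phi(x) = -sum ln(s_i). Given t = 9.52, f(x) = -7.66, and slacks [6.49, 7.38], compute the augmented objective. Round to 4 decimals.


Step 1: Compute log-barrier.
ln values: [1.8703, 1.9988]
phi = -(1.8703 + 1.9988) = -3.869
Step 2: Compute augmented objective.
t*f(x) = 9.52*-7.66 = -72.9232
Total = -72.9232 - 3.869 = -76.7922


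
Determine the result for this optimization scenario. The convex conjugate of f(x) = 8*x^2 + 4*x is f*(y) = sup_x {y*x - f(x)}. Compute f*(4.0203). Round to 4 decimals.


f*(y) = sup_x {y*x - a*x^2 - b*x} = sup_x {(y-b)*x - a*x^2}
FOC: (y - b) - 2a*x = 0 => x* = (y - b)/(2a)
x* = (4.0203 - 4)/(2*8) = 0.0013
f*(4.0203) = (y-b)^2/(4a) = (4.0203 - 4)^2/(4*8)
= 0.0004/32 = 0.0


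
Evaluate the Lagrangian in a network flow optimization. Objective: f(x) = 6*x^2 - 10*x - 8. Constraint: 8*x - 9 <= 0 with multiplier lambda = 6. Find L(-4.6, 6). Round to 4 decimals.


Step 1: Evaluate f(x).
f(-4.6) = 6*(-4.6)^2 - 10*(-4.6) - 8 = 164.96
Step 2: Evaluate g(x).
g(-4.6) = 8*-4.6 - 9 = -45.8
Step 3: Compute Lagrangian.
L = 164.96 + 6*-45.8 = -109.84


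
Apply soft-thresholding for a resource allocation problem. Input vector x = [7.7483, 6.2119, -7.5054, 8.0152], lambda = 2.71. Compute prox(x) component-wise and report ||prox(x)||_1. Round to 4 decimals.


Soft-thresholding with lambda = 2.71:
prox(7.7483) = sign(7.7483)*max(|7.7483| - 2.71, 0) = 5.0383
prox(6.2119) = sign(6.2119)*max(|6.2119| - 2.71, 0) = 3.5019
prox(-7.5054) = sign(-7.5054)*max(|-7.5054| - 2.71, 0) = -4.7954
prox(8.0152) = sign(8.0152)*max(|8.0152| - 2.71, 0) = 5.3052
prox(x) = [5.0383, 3.5019, -4.7954, 5.3052]
||prox(x)||_1 = 5.0383 + 3.5019 + 4.7954 + 5.3052 = 18.6408


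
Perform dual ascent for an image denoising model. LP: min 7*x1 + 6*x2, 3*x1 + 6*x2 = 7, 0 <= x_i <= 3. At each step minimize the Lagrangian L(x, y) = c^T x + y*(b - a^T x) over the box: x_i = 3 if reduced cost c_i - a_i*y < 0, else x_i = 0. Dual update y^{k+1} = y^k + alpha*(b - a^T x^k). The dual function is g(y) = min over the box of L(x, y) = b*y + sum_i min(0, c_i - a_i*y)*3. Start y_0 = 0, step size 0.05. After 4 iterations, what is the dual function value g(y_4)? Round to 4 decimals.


Dual ascent for LP: min 7*x1 + 6*x2, 3*x1 + 6*x2 = 7, 0 <= x_i <= 3
Step 1: y^k = 0.0, reduced costs: (7.0, 6.0)
  x^k = (0.0, 0.0), subgradient = b - a^T x = 7.0
  y^{k+1} = 0.0 + 0.05*7.0 = 0.35
Step 2: y^k = 0.35, reduced costs: (5.95, 3.9)
  x^k = (0.0, 0.0), subgradient = b - a^T x = 7.0
  y^{k+1} = 0.35 + 0.05*7.0 = 0.7
Step 3: y^k = 0.7, reduced costs: (4.9, 1.8)
  x^k = (0.0, 0.0), subgradient = b - a^T x = 7.0
  y^{k+1} = 0.7 + 0.05*7.0 = 1.05
Step 4: y^k = 1.05, reduced costs: (3.85, -0.3)
  x^k = (0.0, 3.0), subgradient = b - a^T x = -11.0
  y^{k+1} = 1.05 + 0.05*-11.0 = 0.5
Dual objective at y_4 = 0.5: reduced costs (5.5, 3.0), box minimizer x = (0.0, 0.0)
g(y_4) = b*y + (c1 - a1*y)*x1 + (c2 - a2*y)*x2 = 7*0.5 + 5.5*0.0 + 3.0*0.0 = 3.5 + 0.0 + 0.0 = 3.5


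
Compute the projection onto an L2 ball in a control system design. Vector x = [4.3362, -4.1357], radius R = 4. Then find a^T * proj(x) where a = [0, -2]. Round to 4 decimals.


Step 1: Compute ||x|| (intermediates to 6 decimals).
||x|| = sqrt(4.3362^2 + (-4.1357)^2) = 5.992215
Step 2: Project.
Since ||x|| > R, scale = R/||x|| = 4/5.992215 = 0.667533, proj(x) = scale * x
proj(x) = [2.894557, -2.760716]
Step 3: Dot product.
a^T * proj(x) = 0*2.894557 - 2*(-2.760716) = 5.5214


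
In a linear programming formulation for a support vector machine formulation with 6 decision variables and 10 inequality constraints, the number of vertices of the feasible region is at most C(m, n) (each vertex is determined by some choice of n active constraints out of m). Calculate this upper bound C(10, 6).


Each vertex corresponds to some choice of n active constraints out of m, so the number of vertices is at most C(m, n) = m! / (n!(m-n)!).
m = 10, n = 6
Numerator: 10 * 9 * 8 * 7 * 6 * 5
Denominator: 6! = 720
C(10, 6) = 210


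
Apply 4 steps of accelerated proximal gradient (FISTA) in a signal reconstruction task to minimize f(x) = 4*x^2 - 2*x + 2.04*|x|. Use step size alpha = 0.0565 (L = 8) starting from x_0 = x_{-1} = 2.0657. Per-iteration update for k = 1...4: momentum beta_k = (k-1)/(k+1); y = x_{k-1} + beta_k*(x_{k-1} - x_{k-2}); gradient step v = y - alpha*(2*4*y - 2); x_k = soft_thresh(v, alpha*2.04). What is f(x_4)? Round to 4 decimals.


FISTA on f(x) = 4*x^2 - 2*x + 2.04*|x|
L = 8, alpha = 0.0565
Iteration 1: beta = 0.0, y = 2.0657 + 0.0*(2.0657 - 2.0657) = 2.0657
  grad(y) = 14.5256, v = y - alpha*grad = 1.245
  prox(v) = soft_thresh(1.245, 0.1153) = 1.1297
Iteration 2: beta = 0.3333, y = 1.1297 + 0.3333*(1.1297 - 2.0657) = 0.8178
  grad(y) = 4.5421, v = y - alpha*grad = 0.5611
  prox(v) = soft_thresh(0.5611, 0.1153) = 0.4459
Iteration 3: beta = 0.5, y = 0.4459 + 0.5*(0.4459 - 1.1297) = 0.1039
  grad(y) = -1.1685, v = y - alpha*grad = 0.17
  prox(v) = soft_thresh(0.17, 0.1153) = 0.0547
Iteration 4: beta = 0.6, y = 0.0547 + 0.6*(0.0547 - 0.4459) = -0.18
  grad(y) = -3.4401, v = y - alpha*grad = 0.0144
  prox(v) = soft_thresh(0.0144, 0.1153) = 0.0
f(x_4) = 4*0.0^2 - 2*0.0 + 2.04*|0.0| = 0.0


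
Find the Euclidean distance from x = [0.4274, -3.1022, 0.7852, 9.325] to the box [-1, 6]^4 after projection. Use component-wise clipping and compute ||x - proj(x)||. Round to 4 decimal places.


Project each component onto [-1, 6].
clip(0.4274) = 0.4274, clip(-3.1022) = -1.0, clip(0.7852) = 0.7852, clip(9.325) = 6.0
Projection = [0.4274, -1.0, 0.7852, 6.0]
Squared diffs: [0.0, 4.4192, 0.0, 11.0556]
Distance = sqrt(15.4748) = 3.9338


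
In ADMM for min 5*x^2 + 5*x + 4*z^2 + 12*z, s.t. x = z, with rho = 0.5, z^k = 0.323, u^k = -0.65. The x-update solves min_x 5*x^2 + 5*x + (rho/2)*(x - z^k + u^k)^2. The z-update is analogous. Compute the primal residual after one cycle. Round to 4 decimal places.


ADMM iteration with rho = 0.5, z^k = 0.323, u^k = -0.65
Step 1: x-update.
Minimize 5*x^2 + 5*x + (0.5/2)*(x - 0.323 - 0.65)^2
FOC: (2*5 + 0.5)*x = -5 + 0.5*(0.323 + 0.65)
x^{k+1} = -0.4299
Step 2: z-update.
Minimize 4*z^2 + 12*z + (0.5/2)*(-0.4299 - z - 0.65)^2
FOC: (2*4 + 0.5)*z = -12 + 0.5*(-0.4299 - 0.65)
z^{k+1} = -1.4753
Step 3: u-update.
u^{k+1} = -0.65 - 0.4299 + 1.4753 = 0.3954
Step 4: Primal residual = |-0.4299 + 1.4753| = 1.0454


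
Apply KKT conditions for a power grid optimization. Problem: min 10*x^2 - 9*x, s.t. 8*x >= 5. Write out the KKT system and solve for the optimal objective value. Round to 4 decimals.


Step 1: Try lambda = 0 (constraint inactive).
x_unc = 9/(2*10) = 0.45
Check: 8*0.45 = 3.6 < 5 -- violated!
Step 2: Constraint must be active: 8*x = 5
x* = 5/8 = 0.625
lambda = (2*10*0.625 - 9)/8 = 0.4375
Step 3: Compute optimal value.
f(x*) = 10*0.625^2 - 9*0.625 = -1.7188


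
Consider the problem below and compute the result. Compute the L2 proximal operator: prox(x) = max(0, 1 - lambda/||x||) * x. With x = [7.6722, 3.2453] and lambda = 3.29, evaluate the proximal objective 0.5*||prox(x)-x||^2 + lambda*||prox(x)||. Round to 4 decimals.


Step 1: Compute ||x||.
||x|| = 8.3303
Step 2: Compute scaling factor.
scale = max(0, 1 - 3.29/8.3303) = 0.6051
Step 3: prox(x) = [4.6421, 1.9636]
||prox(x)|| = 5.0403
Step 4: Proximal objective.
0.5*||prox-x||^2 = 5.4121
lambda*||prox|| = 16.5826
Total = 21.9948


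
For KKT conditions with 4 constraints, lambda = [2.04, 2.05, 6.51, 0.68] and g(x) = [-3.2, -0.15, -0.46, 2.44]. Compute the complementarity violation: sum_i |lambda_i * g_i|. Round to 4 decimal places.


KKT complementary slackness check:
lambda_1 * g_1 = 2.04 * -3.2 = -6.528
lambda_2 * g_2 = 2.05 * -0.15 = -0.3075
lambda_3 * g_3 = 6.51 * -0.46 = -2.9946
lambda_4 * g_4 = 0.68 * 2.44 = 1.6592
Total violation = 6.528 + 0.3075 + 2.9946 + 1.6592 = 11.4893


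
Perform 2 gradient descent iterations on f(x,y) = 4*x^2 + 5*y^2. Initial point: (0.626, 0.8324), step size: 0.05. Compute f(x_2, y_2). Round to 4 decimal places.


Gradient descent on f(x,y) = 4*x^2 + 5*y^2.
Starting point: (0.626, 0.8324), alpha = 0.05
Step 1: grad_x = 2*4*0.626 = 5.008, grad_y = 2*5*0.8324 = 8.324
  x_1 = 0.626 - 0.05*5.008 = 0.3756
  y_1 = 0.8324 - 0.05*8.324 = 0.4162
Step 2: grad_x = 2*4*0.3756 = 3.0048, grad_y = 2*5*0.4162 = 4.162
  x_2 = 0.3756 - 0.05*3.0048 = 0.2254
  y_2 = 0.4162 - 0.05*4.162 = 0.2081
f(0.2254, 0.2081) = 4*0.2254^2 + 5*0.2081^2 = 0.4197


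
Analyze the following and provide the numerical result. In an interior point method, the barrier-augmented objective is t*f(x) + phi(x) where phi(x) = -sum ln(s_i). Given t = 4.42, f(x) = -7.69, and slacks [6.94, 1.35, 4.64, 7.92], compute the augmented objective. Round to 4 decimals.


Step 1: Compute log-barrier.
ln values: [1.9373, 0.3001, 1.5347, 2.0694]
phi = -(1.9373 + 0.3001 + 1.5347 + 2.0694) = -5.8415
Step 2: Compute augmented objective.
t*f(x) = 4.42*-7.69 = -33.9898
Total = -33.9898 - 5.8415 = -39.8313


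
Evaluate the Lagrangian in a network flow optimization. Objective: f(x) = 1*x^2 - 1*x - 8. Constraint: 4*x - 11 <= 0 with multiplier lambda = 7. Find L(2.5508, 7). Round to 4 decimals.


Step 1: Evaluate f(x).
f(2.5508) = 1*2.5508^2 - 1*2.5508 - 8 = -4.0442
Step 2: Evaluate g(x).
g(2.5508) = 4*2.5508 - 11 = -0.7968
Step 3: Compute Lagrangian.
L = -4.0442 + 7*-0.7968 = -9.6218


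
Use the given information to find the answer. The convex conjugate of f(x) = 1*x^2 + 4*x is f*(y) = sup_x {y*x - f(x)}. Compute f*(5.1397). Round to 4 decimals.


f*(y) = sup_x {y*x - a*x^2 - b*x} = sup_x {(y-b)*x - a*x^2}
FOC: (y - b) - 2a*x = 0 => x* = (y - b)/(2a)
x* = (5.1397 - 4)/(2*1) = 0.5699
f*(5.1397) = (y-b)^2/(4a) = (5.1397 - 4)^2/(4*1)
= 1.2989/4 = 0.3247


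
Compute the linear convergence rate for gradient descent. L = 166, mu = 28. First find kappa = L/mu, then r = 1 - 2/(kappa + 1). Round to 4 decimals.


Step 1: Compute the condition number.
kappa = L/mu = 166/28 = 5.9286
Step 2: Compute the convergence rate.
r = 1 - 2/(kappa + 1) = 1 - 2*mu/(L + mu) = (L - mu)/(L + mu) = 138/194 = 0.7113


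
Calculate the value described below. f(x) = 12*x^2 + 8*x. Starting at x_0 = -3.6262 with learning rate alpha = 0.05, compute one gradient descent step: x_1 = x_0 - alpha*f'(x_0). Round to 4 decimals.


We compute the gradient at x_0 and apply the update.
f'(x) = 24*x + 8
f'(-3.6262) = 24*-3.6262 + 8 = -79.0288
x_1 = -3.6262 - 0.05*-79.0288 = 0.3252


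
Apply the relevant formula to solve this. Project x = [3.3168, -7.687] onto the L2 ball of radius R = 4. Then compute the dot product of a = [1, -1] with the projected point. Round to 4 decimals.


Step 1: Compute ||x|| (intermediates to 6 decimals).
||x|| = sqrt(3.3168^2 + (-7.687)^2) = 8.372045
Step 2: Project.
Since ||x|| > R, scale = R/||x|| = 4/8.372045 = 0.477781, proj(x) = scale * x
proj(x) = [1.584704, -3.672703]
Step 3: Dot product.
a^T * proj(x) = 1*1.584704 - 1*(-3.672703) = 5.2574


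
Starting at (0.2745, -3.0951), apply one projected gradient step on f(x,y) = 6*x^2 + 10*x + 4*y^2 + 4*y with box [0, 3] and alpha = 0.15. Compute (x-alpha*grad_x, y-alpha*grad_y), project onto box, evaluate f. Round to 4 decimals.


Step 1: Compute gradient at (0.2745, -3.0951).
grad_x = 2*6*0.2745 + 10 = 13.294
grad_y = 2*4*-3.0951 + 4 = -20.7608
Step 2: Gradient step.
x_raw = 0.2745 - 0.15*13.294 = -1.7196
y_raw = -3.0951 - 0.15*-20.7608 = 0.019
Step 3: Project onto [0, 3].
x_proj = clip(-1.7196) = 0.0
y_proj = clip(0.019) = 0.019
Step 4: Evaluate f.
f(0.0, 0.019) = 0.0775


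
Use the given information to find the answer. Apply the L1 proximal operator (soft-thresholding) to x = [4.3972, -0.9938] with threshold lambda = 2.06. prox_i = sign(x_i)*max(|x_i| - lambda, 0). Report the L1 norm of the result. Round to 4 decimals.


Soft-thresholding with lambda = 2.06:
prox(4.3972) = sign(4.3972)*max(|4.3972| - 2.06, 0) = 2.3372
prox(-0.9938) = sign(-0.9938)*max(|-0.9938| - 2.06, 0) = 0.0
prox(x) = [2.3372, 0.0]
||prox(x)||_1 = 2.3372 + 0.0 = 2.3372


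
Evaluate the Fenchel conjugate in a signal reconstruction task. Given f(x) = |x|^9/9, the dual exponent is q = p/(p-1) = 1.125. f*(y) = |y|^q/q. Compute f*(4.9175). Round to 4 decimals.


The conjugate exponent q satisfies 1/p + 1/q = 1.
p = 9, so q = 9/(9 - 1) = 1.125
|y|^q = 4.9175^1.125 = 6.0008
f*(4.9175) = 6.0008 / 1.125 = 5.3341


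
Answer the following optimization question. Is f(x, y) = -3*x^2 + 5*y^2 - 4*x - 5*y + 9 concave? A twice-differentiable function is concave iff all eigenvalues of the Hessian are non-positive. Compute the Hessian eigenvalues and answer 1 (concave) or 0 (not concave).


The Hessian of f(x,y) = -3*x^2 + 5*y^2 - 4*x - 5*y + 9 is:
H = [[-6, 0], [0, 10]]
Trace = -6 + 10 = 4
Determinant = -6*10 - (0)^2 = -60
Discriminant = (4)^2 - 4*-60 = 256.0
Eigenvalues: lambda_1 = -6.0, lambda_2 = 10.0
The function is not concave.

0


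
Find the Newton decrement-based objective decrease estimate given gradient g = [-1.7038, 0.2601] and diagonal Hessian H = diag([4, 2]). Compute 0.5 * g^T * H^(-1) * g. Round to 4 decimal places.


Step 1: H is diagonal, so H^(-1) * g = [-0.426, 0.1301].
Step 2: g^T H^(-1) g = sum_i g_i^2 / H_ii
  = (-1.7038)^2/4 + (0.2601)^2/2
  = 0.7257 + 0.0338 = 0.7596
Step 3: Objective decrease = 0.5 * g^T H^(-1) g = 0.3798


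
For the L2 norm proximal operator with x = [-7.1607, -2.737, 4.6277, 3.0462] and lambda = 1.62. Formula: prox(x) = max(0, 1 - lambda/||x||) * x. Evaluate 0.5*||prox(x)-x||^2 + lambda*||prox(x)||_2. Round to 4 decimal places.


Step 1: Compute ||x||.
||x|| = 9.4584
Step 2: Compute scaling factor.
scale = max(0, 1 - 1.62/9.4584) = 0.8287
Step 3: prox(x) = [-5.9342, -2.2682, 3.8351, 2.5245]
||prox(x)|| = 7.8384
Step 4: Proximal objective.
0.5*||prox-x||^2 = 1.3122
lambda*||prox|| = 12.6982
Total = 14.0104


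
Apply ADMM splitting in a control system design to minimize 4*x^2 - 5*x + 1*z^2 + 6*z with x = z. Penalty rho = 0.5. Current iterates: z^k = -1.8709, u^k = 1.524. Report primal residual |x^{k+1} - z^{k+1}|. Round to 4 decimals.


ADMM iteration with rho = 0.5, z^k = -1.8709, u^k = 1.524
Step 1: x-update.
Minimize 4*x^2 - 5*x + (0.5/2)*(x + 1.8709 + 1.524)^2
FOC: (2*4 + 0.5)*x = 5 + 0.5*(-1.8709 - 1.524)
x^{k+1} = 0.3885
Step 2: z-update.
Minimize 1*z^2 + 6*z + (0.5/2)*(0.3885 - z + 1.524)^2
FOC: (2*1 + 0.5)*z = -6 + 0.5*(0.3885 + 1.524)
z^{k+1} = -2.0175
Step 3: u-update.
u^{k+1} = 1.524 + 0.3885 + 2.0175 = 3.93
Step 4: Primal residual = |0.3885 + 2.0175| = 2.406


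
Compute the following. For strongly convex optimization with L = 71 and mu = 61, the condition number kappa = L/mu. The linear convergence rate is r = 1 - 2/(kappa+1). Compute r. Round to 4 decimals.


Step 1: Compute the condition number.
kappa = L/mu = 71/61 = 1.1639
Step 2: Compute the convergence rate.
r = 1 - 2/(kappa + 1) = 1 - 2*mu/(L + mu) = (L - mu)/(L + mu) = 10/132 = 0.0758


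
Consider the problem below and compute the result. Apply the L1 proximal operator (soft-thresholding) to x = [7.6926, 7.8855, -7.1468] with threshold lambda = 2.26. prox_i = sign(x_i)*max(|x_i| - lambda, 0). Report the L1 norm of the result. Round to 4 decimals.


Soft-thresholding with lambda = 2.26:
prox(7.6926) = sign(7.6926)*max(|7.6926| - 2.26, 0) = 5.4326
prox(7.8855) = sign(7.8855)*max(|7.8855| - 2.26, 0) = 5.6255
prox(-7.1468) = sign(-7.1468)*max(|-7.1468| - 2.26, 0) = -4.8868
prox(x) = [5.4326, 5.6255, -4.8868]
||prox(x)||_1 = 5.4326 + 5.6255 + 4.8868 = 15.9449


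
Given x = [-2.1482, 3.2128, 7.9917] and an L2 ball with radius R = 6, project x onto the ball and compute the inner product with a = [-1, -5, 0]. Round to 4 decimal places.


Step 1: Compute ||x|| (intermediates to 6 decimals).
||x|| = sqrt((-2.1482)^2 + 3.2128^2 + 7.9917^2) = 8.877168
Step 2: Project.
Since ||x|| > R, scale = R/||x|| = 6/8.877168 = 0.675891, proj(x) = scale * x
proj(x) = [-1.451949, 2.171503, 5.401518]
Step 3: Dot product.
a^T * proj(x) = -1*(-1.451949) - 5*2.171503 + 0*5.401518 = -9.4056


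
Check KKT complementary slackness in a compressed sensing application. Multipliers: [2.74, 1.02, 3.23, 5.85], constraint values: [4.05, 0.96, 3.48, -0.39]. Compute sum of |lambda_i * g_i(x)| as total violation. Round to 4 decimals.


KKT complementary slackness check:
lambda_1 * g_1 = 2.74 * 4.05 = 11.097
lambda_2 * g_2 = 1.02 * 0.96 = 0.9792
lambda_3 * g_3 = 3.23 * 3.48 = 11.2404
lambda_4 * g_4 = 5.85 * -0.39 = -2.2815
Total violation = 11.097 + 0.9792 + 11.2404 + 2.2815 = 25.5981


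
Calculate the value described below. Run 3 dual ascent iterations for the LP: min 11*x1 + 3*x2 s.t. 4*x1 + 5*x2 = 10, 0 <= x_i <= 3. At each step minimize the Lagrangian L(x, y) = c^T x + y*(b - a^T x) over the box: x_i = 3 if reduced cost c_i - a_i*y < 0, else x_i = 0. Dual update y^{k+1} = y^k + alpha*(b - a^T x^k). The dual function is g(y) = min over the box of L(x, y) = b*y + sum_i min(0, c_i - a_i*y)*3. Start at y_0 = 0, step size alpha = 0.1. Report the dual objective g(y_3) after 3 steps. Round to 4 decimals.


Dual ascent for LP: min 11*x1 + 3*x2, 4*x1 + 5*x2 = 10, 0 <= x_i <= 3
Step 1: y^k = 0.0, reduced costs: (11.0, 3.0)
  x^k = (0.0, 0.0), subgradient = b - a^T x = 10.0
  y^{k+1} = 0.0 + 0.1*10.0 = 1.0
Step 2: y^k = 1.0, reduced costs: (7.0, -2.0)
  x^k = (0.0, 3.0), subgradient = b - a^T x = -5.0
  y^{k+1} = 1.0 + 0.1*-5.0 = 0.5
Step 3: y^k = 0.5, reduced costs: (9.0, 0.5)
  x^k = (0.0, 0.0), subgradient = b - a^T x = 10.0
  y^{k+1} = 0.5 + 0.1*10.0 = 1.5
Dual objective at y_3 = 1.5: reduced costs (5.0, -4.5), box minimizer x = (0.0, 3.0)
g(y_3) = b*y + (c1 - a1*y)*x1 + (c2 - a2*y)*x2 = 10*1.5 + 5.0*0.0 + (-4.5)*3.0 = 15.0 + 0.0 - 13.5 = 1.5


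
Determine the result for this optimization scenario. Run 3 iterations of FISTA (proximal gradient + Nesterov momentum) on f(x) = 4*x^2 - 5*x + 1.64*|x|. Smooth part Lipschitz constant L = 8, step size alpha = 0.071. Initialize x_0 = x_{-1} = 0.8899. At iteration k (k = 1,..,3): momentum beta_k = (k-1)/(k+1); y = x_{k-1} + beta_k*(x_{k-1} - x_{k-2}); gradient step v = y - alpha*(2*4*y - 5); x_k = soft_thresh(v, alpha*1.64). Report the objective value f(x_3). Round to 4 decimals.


FISTA on f(x) = 4*x^2 - 5*x + 1.64*|x|
L = 8, alpha = 0.071
Iteration 1: beta = 0.0, y = 0.8899 + 0.0*(0.8899 - 0.8899) = 0.8899
  grad(y) = 2.1192, v = y - alpha*grad = 0.7394
  prox(v) = soft_thresh(0.7394, 0.1164) = 0.623
Iteration 2: beta = 0.3333, y = 0.623 + 0.3333*(0.623 - 0.8899) = 0.534
  grad(y) = -0.7278, v = y - alpha*grad = 0.5857
  prox(v) = soft_thresh(0.5857, 0.1164) = 0.4693
Iteration 3: beta = 0.5, y = 0.4693 + 0.5*(0.4693 - 0.623) = 0.3924
  grad(y) = -1.8609, v = y - alpha*grad = 0.5245
  prox(v) = soft_thresh(0.5245, 0.1164) = 0.4081
f(x_3) = 4*0.4081^2 - 5*0.4081 + 1.64*|0.4081| = -0.705


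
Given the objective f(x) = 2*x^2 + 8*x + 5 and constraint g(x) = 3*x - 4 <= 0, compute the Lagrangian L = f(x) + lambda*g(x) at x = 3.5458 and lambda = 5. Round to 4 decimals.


Step 1: Evaluate f(x).
f(3.5458) = 2*3.5458^2 + 8*3.5458 + 5 = 58.5118
Step 2: Evaluate g(x).
g(3.5458) = 3*3.5458 - 4 = 6.6374
Step 3: Compute Lagrangian.
L = 58.5118 + 5*6.6374 = 91.6988


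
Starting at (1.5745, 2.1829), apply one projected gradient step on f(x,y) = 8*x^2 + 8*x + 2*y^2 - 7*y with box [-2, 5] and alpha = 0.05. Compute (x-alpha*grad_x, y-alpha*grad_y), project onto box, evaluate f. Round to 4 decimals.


Step 1: Compute gradient at (1.5745, 2.1829).
grad_x = 2*8*1.5745 + 8 = 33.192
grad_y = 2*2*2.1829 - 7 = 1.7316
Step 2: Gradient step.
x_raw = 1.5745 - 0.05*33.192 = -0.0851
y_raw = 2.1829 - 0.05*1.7316 = 2.0963
Step 3: Project onto [-2, 5].
x_proj = clip(-0.0851) = -0.0851
y_proj = clip(2.0963) = 2.0963
Step 4: Evaluate f.
f(-0.0851, 2.0963) = -6.508


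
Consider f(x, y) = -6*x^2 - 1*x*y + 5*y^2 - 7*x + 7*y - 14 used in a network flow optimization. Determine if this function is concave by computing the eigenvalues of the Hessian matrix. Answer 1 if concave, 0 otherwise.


The Hessian of f(x,y) = -6*x^2 - 1*x*y + 5*y^2 - 7*x + 7*y - 14 is:
H = [[-12, -1], [-1, 10]]
Trace = -12 + 10 = -2
Determinant = -12*10 - (-1)^2 = -121
Discriminant = (-2)^2 - 4*-121 = 488.0
Eigenvalues: lambda_1 = -12.0454, lambda_2 = 10.0454
The function is not concave.

0


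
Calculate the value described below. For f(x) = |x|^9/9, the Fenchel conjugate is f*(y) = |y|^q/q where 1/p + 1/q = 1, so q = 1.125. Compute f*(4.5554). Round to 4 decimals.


The conjugate exponent q satisfies 1/p + 1/q = 1.
p = 9, so q = 9/(9 - 1) = 1.125
|y|^q = 4.5554^1.125 = 5.5061
f*(4.5554) = 5.5061 / 1.125 = 4.8943


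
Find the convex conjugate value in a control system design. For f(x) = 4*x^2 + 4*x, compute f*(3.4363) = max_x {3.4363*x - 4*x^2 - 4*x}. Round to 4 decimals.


f*(y) = sup_x {y*x - a*x^2 - b*x} = sup_x {(y-b)*x - a*x^2}
FOC: (y - b) - 2a*x = 0 => x* = (y - b)/(2a)
x* = (3.4363 - 4)/(2*4) = -0.0705
f*(3.4363) = (y-b)^2/(4a) = (3.4363 - 4)^2/(4*4)
= 0.3178/16 = 0.0199


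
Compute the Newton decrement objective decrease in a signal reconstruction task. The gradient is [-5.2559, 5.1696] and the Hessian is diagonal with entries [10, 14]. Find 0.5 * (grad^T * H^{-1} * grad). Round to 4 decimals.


Step 1: H is diagonal, so H^(-1) * g = [-0.5256, 0.3693].
Step 2: g^T H^(-1) g = sum_i g_i^2 / H_ii
  = (-5.2559)^2/10 + (5.1696)^2/14
  = 2.7624 + 1.9089 = 4.6714
Step 3: Objective decrease = 0.5 * g^T H^(-1) g = 2.3357


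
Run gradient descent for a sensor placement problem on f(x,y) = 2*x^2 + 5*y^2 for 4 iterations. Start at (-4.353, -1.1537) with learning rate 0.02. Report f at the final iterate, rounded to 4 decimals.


Gradient descent on f(x,y) = 2*x^2 + 5*y^2.
Starting point: (-4.353, -1.1537), alpha = 0.02
Step 1: grad_x = 2*2*-4.353 = -17.412, grad_y = 2*5*-1.1537 = -11.537
  x_1 = -4.353 - 0.02*-17.412 = -4.0048
  y_1 = -1.1537 - 0.02*-11.537 = -0.923
Step 2: grad_x = 2*2*-4.0048 = -16.019, grad_y = 2*5*-0.923 = -9.2296
  x_2 = -4.0048 - 0.02*-16.019 = -3.6844
  y_2 = -0.923 - 0.02*-9.2296 = -0.7384
Step 3: grad_x = 2*2*-3.6844 = -14.7375, grad_y = 2*5*-0.7384 = -7.3837
  x_3 = -3.6844 - 0.02*-14.7375 = -3.3896
  y_3 = -0.7384 - 0.02*-7.3837 = -0.5907
Step 4: grad_x = 2*2*-3.3896 = -13.5585, grad_y = 2*5*-0.5907 = -5.9069
  x_4 = -3.3896 - 0.02*-13.5585 = -3.1185
  y_4 = -0.5907 - 0.02*-5.9069 = -0.4726
f(-3.1185, -0.4726) = 2*(-3.1185)^2 + 5*(-0.4726)^2 = 20.5661


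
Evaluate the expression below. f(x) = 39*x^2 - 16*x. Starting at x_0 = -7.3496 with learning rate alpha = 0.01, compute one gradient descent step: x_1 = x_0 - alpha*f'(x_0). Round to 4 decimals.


We compute the gradient at x_0 and apply the update.
f'(x) = 78*x - 16
f'(-7.3496) = 78*-7.3496 - 16 = -589.2688
x_1 = -7.3496 - 0.01*-589.2688 = -1.4569


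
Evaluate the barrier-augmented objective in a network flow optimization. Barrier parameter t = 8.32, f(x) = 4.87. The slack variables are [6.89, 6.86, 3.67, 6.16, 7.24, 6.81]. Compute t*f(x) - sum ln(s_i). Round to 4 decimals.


Step 1: Compute log-barrier.
ln values: [1.9301, 1.9257, 1.3002, 1.8181, 1.9796, 1.9184]
phi = -(1.9301 + 1.9257 + 1.3002 + 1.8181 + 1.9796 + 1.9184) = -10.8721
Step 2: Compute augmented objective.
t*f(x) = 8.32*4.87 = 40.5184
Total = 40.5184 - 10.8721 = 29.6463


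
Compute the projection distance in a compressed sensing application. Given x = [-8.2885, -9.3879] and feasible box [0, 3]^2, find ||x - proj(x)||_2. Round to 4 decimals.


Project each component onto [0, 3].
clip(-8.2885) = 0.0, clip(-9.3879) = 0.0
Projection = [0.0, 0.0]
Squared diffs: [68.6992, 88.1327]
Distance = sqrt(156.8319) = 12.5233


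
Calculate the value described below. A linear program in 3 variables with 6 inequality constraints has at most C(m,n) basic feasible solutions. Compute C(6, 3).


Each vertex corresponds to some choice of n active constraints out of m, so the number of vertices is at most C(m, n) = m! / (n!(m-n)!).
m = 6, n = 3
Numerator: 6 * 5 * 4
Denominator: 3! = 6
C(6, 3) = 20


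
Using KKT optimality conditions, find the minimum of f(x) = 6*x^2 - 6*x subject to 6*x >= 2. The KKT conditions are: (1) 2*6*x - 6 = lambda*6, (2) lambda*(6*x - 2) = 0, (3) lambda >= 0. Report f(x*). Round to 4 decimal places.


Step 1: Try lambda = 0 (constraint inactive).
Stationarity: 2*6*x - 6 = 0
x* = 6/(2*6) = 0.5
Check constraint: 6*0.5 = 3.0 >= 2 -- satisfied.
Step 2: Compute optimal value.
f(x*) = 6*0.5^2 - 6*0.5 = -1.5


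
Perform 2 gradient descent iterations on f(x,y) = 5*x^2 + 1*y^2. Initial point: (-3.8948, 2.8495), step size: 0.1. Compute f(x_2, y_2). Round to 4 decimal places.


Gradient descent on f(x,y) = 5*x^2 + 1*y^2.
Starting point: (-3.8948, 2.8495), alpha = 0.1
Step 1: grad_x = 2*5*-3.8948 = -38.948, grad_y = 2*1*2.8495 = 5.699
  x_1 = -3.8948 - 0.1*-38.948 = 0.0
  y_1 = 2.8495 - 0.1*5.699 = 2.2796
Step 2: grad_x = 2*5*0.0 = 0.0, grad_y = 2*1*2.2796 = 4.5592
  x_2 = 0.0 - 0.1*0.0 = 0.0
  y_2 = 2.2796 - 0.1*4.5592 = 1.8237
f(0.0, 1.8237) = 5*0.0^2 + 1*1.8237^2 = 3.3258


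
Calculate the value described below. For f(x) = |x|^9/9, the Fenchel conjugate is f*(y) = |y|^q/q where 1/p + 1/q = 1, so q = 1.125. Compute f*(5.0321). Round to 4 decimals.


The conjugate exponent q satisfies 1/p + 1/q = 1.
p = 9, so q = 9/(9 - 1) = 1.125
|y|^q = 5.0321^1.125 = 6.1584
f*(5.0321) = 6.1584 / 1.125 = 5.4741


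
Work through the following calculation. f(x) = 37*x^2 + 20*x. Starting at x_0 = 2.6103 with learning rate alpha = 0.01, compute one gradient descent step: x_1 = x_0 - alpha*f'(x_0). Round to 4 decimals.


We compute the gradient at x_0 and apply the update.
f'(x) = 74*x + 20
f'(2.6103) = 74*2.6103 + 20 = 213.1622
x_1 = 2.6103 - 0.01*213.1622 = 0.4787


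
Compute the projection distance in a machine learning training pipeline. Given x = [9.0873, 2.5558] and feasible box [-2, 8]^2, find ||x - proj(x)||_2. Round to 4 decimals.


Project each component onto [-2, 8].
clip(9.0873) = 8.0, clip(2.5558) = 2.5558
Projection = [8.0, 2.5558]
Squared diffs: [1.1822, 0.0]
Distance = sqrt(1.1822) = 1.0873


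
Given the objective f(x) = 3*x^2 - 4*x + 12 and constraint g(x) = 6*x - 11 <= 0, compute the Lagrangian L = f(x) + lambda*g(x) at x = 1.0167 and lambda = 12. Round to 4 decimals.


Step 1: Evaluate f(x).
f(1.0167) = 3*1.0167^2 - 4*1.0167 + 12 = 11.0342
Step 2: Evaluate g(x).
g(1.0167) = 6*1.0167 - 11 = -4.8998
Step 3: Compute Lagrangian.
L = 11.0342 + 12*-4.8998 = -47.7634


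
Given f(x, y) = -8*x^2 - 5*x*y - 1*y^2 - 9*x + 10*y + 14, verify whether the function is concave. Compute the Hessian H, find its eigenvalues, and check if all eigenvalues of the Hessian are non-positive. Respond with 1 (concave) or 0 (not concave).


The Hessian of f(x,y) = -8*x^2 - 5*x*y - 1*y^2 - 9*x + 10*y + 14 is:
H = [[-16, -5], [-5, -2]]
Trace = -16 - 2 = -18
Determinant = -16*-2 - (-5)^2 = 7
Discriminant = (-18)^2 - 4*7 = 296.0
Eigenvalues: lambda_1 = -17.6023, lambda_2 = -0.3977
The function is concave.

1


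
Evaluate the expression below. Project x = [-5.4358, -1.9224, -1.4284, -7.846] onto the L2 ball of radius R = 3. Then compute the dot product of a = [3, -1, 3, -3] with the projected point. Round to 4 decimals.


Step 1: Compute ||x|| (intermediates to 6 decimals).
||x|| = sqrt((-5.4358)^2 + (-1.9224)^2 + (-1.4284)^2 + (-7.846)^2) = 9.840914
Step 2: Project.
Since ||x|| > R, scale = R/||x|| = 3/9.840914 = 0.30485, proj(x) = scale * x
proj(x) = [-1.657104, -0.586044, -0.435448, -2.391853]
Step 3: Dot product.
a^T * proj(x) = 3*(-1.657104) - 1*(-0.586044) + 3*(-0.435448) - 3*(-2.391853) = 1.4839


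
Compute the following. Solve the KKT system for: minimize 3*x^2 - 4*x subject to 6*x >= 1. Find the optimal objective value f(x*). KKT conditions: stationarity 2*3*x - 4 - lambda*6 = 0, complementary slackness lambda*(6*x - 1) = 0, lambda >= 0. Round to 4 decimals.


Step 1: Try lambda = 0 (constraint inactive).
Stationarity: 2*3*x - 4 = 0
x* = 4/(2*3) = 2/3 = 0.6667 (rounded; the exact value 2/3 is used below)
Check constraint: 6*0.6667 = 4.0002 >= 1 -- satisfied.
Step 2: Compute optimal value.
f(x*) = 3*(2/3)^2 - 4*(2/3) = -1.3333


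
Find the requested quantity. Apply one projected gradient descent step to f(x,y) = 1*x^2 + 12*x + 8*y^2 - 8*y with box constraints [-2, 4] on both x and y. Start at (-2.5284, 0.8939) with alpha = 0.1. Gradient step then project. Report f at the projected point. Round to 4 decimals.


Step 1: Compute gradient at (-2.5284, 0.8939).
grad_x = 2*1*-2.5284 + 12 = 6.9432
grad_y = 2*8*0.8939 - 8 = 6.3024
Step 2: Gradient step.
x_raw = -2.5284 - 0.1*6.9432 = -3.2227
y_raw = 0.8939 - 0.1*6.3024 = 0.2637
Step 3: Project onto [-2, 4].
x_proj = clip(-3.2227) = -2.0
y_proj = clip(0.2637) = 0.2637
Step 4: Evaluate f.
f(-2.0, 0.2637) = -21.5531


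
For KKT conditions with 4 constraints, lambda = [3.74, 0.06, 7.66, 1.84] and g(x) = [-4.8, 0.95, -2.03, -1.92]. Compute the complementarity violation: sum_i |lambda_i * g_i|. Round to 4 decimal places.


KKT complementary slackness check:
lambda_1 * g_1 = 3.74 * -4.8 = -17.952
lambda_2 * g_2 = 0.06 * 0.95 = 0.057
lambda_3 * g_3 = 7.66 * -2.03 = -15.5498
lambda_4 * g_4 = 1.84 * -1.92 = -3.5328
Total violation = 17.952 + 0.057 + 15.5498 + 3.5328 = 37.0916


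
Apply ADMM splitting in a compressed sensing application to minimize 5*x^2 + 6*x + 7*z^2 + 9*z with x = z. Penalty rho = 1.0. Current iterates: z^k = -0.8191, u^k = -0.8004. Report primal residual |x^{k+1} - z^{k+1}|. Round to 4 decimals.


ADMM iteration with rho = 1.0, z^k = -0.8191, u^k = -0.8004
Step 1: x-update.
Minimize 5*x^2 + 6*x + (1.0/2)*(x + 0.8191 - 0.8004)^2
FOC: (2*5 + 1.0)*x = -6 + 1.0*(-0.8191 + 0.8004)
x^{k+1} = -0.5472
Step 2: z-update.
Minimize 7*z^2 + 9*z + (1.0/2)*(-0.5472 - z - 0.8004)^2
FOC: (2*7 + 1.0)*z = -9 + 1.0*(-0.5472 - 0.8004)
z^{k+1} = -0.6898
Step 3: u-update.
u^{k+1} = -0.8004 - 0.5472 + 0.6898 = -0.6577
Step 4: Primal residual = |-0.5472 + 0.6898| = 0.1427


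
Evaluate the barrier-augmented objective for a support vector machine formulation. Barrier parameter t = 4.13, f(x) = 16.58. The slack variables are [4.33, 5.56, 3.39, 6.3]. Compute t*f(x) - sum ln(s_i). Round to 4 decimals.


Step 1: Compute log-barrier.
ln values: [1.4656, 1.7156, 1.2208, 1.8405]
phi = -(1.4656 + 1.7156 + 1.2208 + 1.8405) = -6.2425
Step 2: Compute augmented objective.
t*f(x) = 4.13*16.58 = 68.4754
Total = 68.4754 - 6.2425 = 62.2329


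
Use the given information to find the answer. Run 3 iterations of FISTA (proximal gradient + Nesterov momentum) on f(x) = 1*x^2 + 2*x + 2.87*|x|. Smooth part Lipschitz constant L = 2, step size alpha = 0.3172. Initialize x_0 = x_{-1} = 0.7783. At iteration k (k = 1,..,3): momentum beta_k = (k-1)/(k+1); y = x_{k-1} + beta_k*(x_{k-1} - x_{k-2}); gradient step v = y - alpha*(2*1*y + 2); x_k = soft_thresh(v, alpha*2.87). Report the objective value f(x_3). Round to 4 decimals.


FISTA on f(x) = 1*x^2 + 2*x + 2.87*|x|
L = 2, alpha = 0.3172
Iteration 1: beta = 0.0, y = 0.7783 + 0.0*(0.7783 - 0.7783) = 0.7783
  grad(y) = 3.5566, v = y - alpha*grad = -0.3499
  prox(v) = soft_thresh(-0.3499, 0.9104) = 0.0
Iteration 2: beta = 0.3333, y = 0.0 + 0.3333*(0.0 - 0.7783) = -0.2594
  grad(y) = 1.4811, v = y - alpha*grad = -0.7292
  prox(v) = soft_thresh(-0.7292, 0.9104) = 0.0
Iteration 3: beta = 0.5, y = 0.0 + 0.5*(0.0 - 0.0) = 0.0
  grad(y) = 2.0, v = y - alpha*grad = -0.6344
  prox(v) = soft_thresh(-0.6344, 0.9104) = 0.0
f(x_3) = 1*0.0^2 + 2*0.0 + 2.87*|0.0| = 0.0


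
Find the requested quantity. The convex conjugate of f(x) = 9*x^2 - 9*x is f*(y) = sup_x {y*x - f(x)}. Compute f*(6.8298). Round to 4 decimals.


f*(y) = sup_x {y*x - a*x^2 - b*x} = sup_x {(y-b)*x - a*x^2}
FOC: (y - b) - 2a*x = 0 => x* = (y - b)/(2a)
x* = (6.8298 + 9)/(2*9) = 0.8794
f*(6.8298) = (y-b)^2/(4a) = (6.8298 + 9)^2/(4*9)
= 250.5826/36 = 6.9606


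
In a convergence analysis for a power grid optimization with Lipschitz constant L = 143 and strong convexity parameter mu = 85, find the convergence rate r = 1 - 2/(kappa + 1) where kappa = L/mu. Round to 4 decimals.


Step 1: Compute the condition number.
kappa = L/mu = 143/85 = 1.6824
Step 2: Compute the convergence rate.
r = 1 - 2/(kappa + 1) = 1 - 2*mu/(L + mu) = (L - mu)/(L + mu) = 58/228 = 0.2544


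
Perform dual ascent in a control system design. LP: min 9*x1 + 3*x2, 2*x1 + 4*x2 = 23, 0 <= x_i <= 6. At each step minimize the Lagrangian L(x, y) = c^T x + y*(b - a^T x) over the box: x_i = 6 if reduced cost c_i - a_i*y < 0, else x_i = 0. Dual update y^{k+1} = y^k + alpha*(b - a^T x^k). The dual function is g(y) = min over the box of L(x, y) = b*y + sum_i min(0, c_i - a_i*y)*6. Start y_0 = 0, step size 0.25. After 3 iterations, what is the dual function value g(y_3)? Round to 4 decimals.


Dual ascent for LP: min 9*x1 + 3*x2, 2*x1 + 4*x2 = 23, 0 <= x_i <= 6
Step 1: y^k = 0.0, reduced costs: (9.0, 3.0)
  x^k = (0.0, 0.0), subgradient = b - a^T x = 23.0
  y^{k+1} = 0.0 + 0.25*23.0 = 5.75
Step 2: y^k = 5.75, reduced costs: (-2.5, -20.0)
  x^k = (6.0, 6.0), subgradient = b - a^T x = -13.0
  y^{k+1} = 5.75 + 0.25*-13.0 = 2.5
Step 3: y^k = 2.5, reduced costs: (4.0, -7.0)
  x^k = (0.0, 6.0), subgradient = b - a^T x = -1.0
  y^{k+1} = 2.5 + 0.25*-1.0 = 2.25
Dual objective at y_3 = 2.25: reduced costs (4.5, -6.0), box minimizer x = (0.0, 6.0)
g(y_3) = b*y + (c1 - a1*y)*x1 + (c2 - a2*y)*x2 = 23*2.25 + 4.5*0.0 + (-6.0)*6.0 = 51.75 + 0.0 - 36.0 = 15.75


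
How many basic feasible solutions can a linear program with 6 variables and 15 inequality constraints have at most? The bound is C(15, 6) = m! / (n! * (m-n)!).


Each vertex corresponds to some choice of n active constraints out of m, so the number of vertices is at most C(m, n) = m! / (n!(m-n)!).
m = 15, n = 6
Numerator: 15 * 14 * 13 * 12 * 11 * 10
Denominator: 6! = 720
C(15, 6) = 5005


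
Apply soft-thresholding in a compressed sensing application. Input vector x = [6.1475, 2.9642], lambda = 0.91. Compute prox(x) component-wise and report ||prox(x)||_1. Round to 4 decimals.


Soft-thresholding with lambda = 0.91:
prox(6.1475) = sign(6.1475)*max(|6.1475| - 0.91, 0) = 5.2375
prox(2.9642) = sign(2.9642)*max(|2.9642| - 0.91, 0) = 2.0542
prox(x) = [5.2375, 2.0542]
||prox(x)||_1 = 5.2375 + 2.0542 = 7.2917


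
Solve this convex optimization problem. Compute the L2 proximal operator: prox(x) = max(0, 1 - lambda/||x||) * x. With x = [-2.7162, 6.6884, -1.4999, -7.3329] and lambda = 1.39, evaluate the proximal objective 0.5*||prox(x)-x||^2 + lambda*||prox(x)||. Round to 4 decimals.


Step 1: Compute ||x||.
||x|| = 10.3987
Step 2: Compute scaling factor.
scale = max(0, 1 - 1.39/10.3987) = 0.8663
Step 3: prox(x) = [-2.3531, 5.7944, -1.2994, -6.3527]
||prox(x)|| = 9.0087
Step 4: Proximal objective.
0.5*||prox-x||^2 = 0.9661
lambda*||prox|| = 12.5221
Total = 13.4882


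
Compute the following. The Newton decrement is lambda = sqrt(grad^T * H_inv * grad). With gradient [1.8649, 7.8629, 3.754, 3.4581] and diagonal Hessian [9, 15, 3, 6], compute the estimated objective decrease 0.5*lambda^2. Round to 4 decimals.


Step 1: H is diagonal, so H^(-1) * g = [0.2072, 0.5242, 1.2513, 0.5764].
Step 2: g^T H^(-1) g = sum_i g_i^2 / H_ii
  = (1.8649)^2/9 + (7.8629)^2/15 + (3.754)^2/3 + (3.4581)^2/6
  = 0.3864 + 4.1217 + 4.6975 + 1.9931 = 11.1987
Step 3: Objective decrease = 0.5 * g^T H^(-1) g = 5.5993


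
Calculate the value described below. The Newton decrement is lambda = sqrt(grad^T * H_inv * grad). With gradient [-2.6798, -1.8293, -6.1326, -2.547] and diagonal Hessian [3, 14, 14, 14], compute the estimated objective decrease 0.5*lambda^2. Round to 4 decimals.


Step 1: H is diagonal, so H^(-1) * g = [-0.8933, -0.1307, -0.438, -0.1819].
Step 2: g^T H^(-1) g = sum_i g_i^2 / H_ii
  = (-2.6798)^2/3 + (-1.8293)^2/14 + (-6.1326)^2/14 + (-2.547)^2/14
  = 2.3938 + 0.239 + 2.6863 + 0.4634 = 5.7825
Step 3: Objective decrease = 0.5 * g^T H^(-1) g = 2.8913


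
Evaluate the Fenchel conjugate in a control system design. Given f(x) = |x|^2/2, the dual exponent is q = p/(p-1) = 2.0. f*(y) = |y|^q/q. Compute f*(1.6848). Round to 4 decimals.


The conjugate exponent q satisfies 1/p + 1/q = 1.
p = 2, so q = 2/(2 - 1) = 2.0
|y|^q = 1.6848^2.0 = 2.8386
f*(1.6848) = 2.8386 / 2.0 = 1.4193


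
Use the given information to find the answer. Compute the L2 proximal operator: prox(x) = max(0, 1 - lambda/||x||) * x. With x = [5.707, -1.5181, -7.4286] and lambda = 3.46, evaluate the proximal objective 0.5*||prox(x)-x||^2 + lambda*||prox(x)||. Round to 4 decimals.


Step 1: Compute ||x||.
||x|| = 9.4899
Step 2: Compute scaling factor.
scale = max(0, 1 - 3.46/9.4899) = 0.6354
Step 3: prox(x) = [3.6262, -0.9646, -4.7202]
||prox(x)|| = 6.0299
Step 4: Proximal objective.
0.5*||prox-x||^2 = 5.9858
lambda*||prox|| = 20.8635
Total = 26.8493


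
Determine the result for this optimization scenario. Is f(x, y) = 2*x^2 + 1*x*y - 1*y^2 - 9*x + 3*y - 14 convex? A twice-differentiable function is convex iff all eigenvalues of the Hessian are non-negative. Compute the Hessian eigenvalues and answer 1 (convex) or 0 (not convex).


The Hessian of f(x,y) = 2*x^2 + 1*x*y - 1*y^2 - 9*x + 3*y - 14 is:
H = [[4, 1], [1, -2]]
Trace = 4 - 2 = 2
Determinant = 4*-2 - (1)^2 = -9
Discriminant = (2)^2 - 4*-9 = 40.0
Eigenvalues: lambda_1 = -2.1623, lambda_2 = 4.1623
The function is not convex.

0


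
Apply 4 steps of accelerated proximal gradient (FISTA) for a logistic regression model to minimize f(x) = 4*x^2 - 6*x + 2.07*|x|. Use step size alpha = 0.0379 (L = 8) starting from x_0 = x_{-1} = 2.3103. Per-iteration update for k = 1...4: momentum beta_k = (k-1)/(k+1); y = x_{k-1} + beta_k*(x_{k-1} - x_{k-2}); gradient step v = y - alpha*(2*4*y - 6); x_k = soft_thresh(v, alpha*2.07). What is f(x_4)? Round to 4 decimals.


FISTA on f(x) = 4*x^2 - 6*x + 2.07*|x|
L = 8, alpha = 0.0379
Iteration 1: beta = 0.0, y = 2.3103 + 0.0*(2.3103 - 2.3103) = 2.3103
  grad(y) = 12.4824, v = y - alpha*grad = 1.8372
  prox(v) = soft_thresh(1.8372, 0.0785) = 1.7588
Iteration 2: beta = 0.3333, y = 1.7588 + 0.3333*(1.7588 - 2.3103) = 1.5749
  grad(y) = 6.5993, v = y - alpha*grad = 1.3248
  prox(v) = soft_thresh(1.3248, 0.0785) = 1.2464
Iteration 3: beta = 0.5, y = 1.2464 + 0.5*(1.2464 - 1.7588) = 0.9901
  grad(y) = 1.9211, v = y - alpha*grad = 0.9173
  prox(v) = soft_thresh(0.9173, 0.0785) = 0.8389
Iteration 4: beta = 0.6, y = 0.8389 + 0.6*(0.8389 - 1.2464) = 0.5944
  grad(y) = -1.2448, v = y - alpha*grad = 0.6416
  prox(v) = soft_thresh(0.6416, 0.0785) = 0.5631
f(x_4) = 4*0.5631^2 - 6*0.5631 + 2.07*|0.5631| = -0.9446


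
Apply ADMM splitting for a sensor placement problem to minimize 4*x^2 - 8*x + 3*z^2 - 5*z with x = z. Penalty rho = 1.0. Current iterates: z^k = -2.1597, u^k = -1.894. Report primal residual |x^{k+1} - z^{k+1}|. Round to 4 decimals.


ADMM iteration with rho = 1.0, z^k = -2.1597, u^k = -1.894
Step 1: x-update.
Minimize 4*x^2 - 8*x + (1.0/2)*(x + 2.1597 - 1.894)^2
FOC: (2*4 + 1.0)*x = 8 + 1.0*(-2.1597 + 1.894)
x^{k+1} = 0.8594
Step 2: z-update.
Minimize 3*z^2 - 5*z + (1.0/2)*(0.8594 - z - 1.894)^2
FOC: (2*3 + 1.0)*z = 5 + 1.0*(0.8594 - 1.894)
z^{k+1} = 0.5665
Step 3: u-update.
u^{k+1} = -1.894 + 0.8594 - 0.5665 = -1.6011
Step 4: Primal residual = |0.8594 - 0.5665| = 0.2929


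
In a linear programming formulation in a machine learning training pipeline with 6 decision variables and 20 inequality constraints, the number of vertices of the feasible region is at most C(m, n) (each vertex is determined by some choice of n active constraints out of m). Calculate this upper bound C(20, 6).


Each vertex corresponds to some choice of n active constraints out of m, so the number of vertices is at most C(m, n) = m! / (n!(m-n)!).
m = 20, n = 6
Numerator: 20 * 19 * 18 * 17 * 16 * 15
Denominator: 6! = 720
C(20, 6) = 38760


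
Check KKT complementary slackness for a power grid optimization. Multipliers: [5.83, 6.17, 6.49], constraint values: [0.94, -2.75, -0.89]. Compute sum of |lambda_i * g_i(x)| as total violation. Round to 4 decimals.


KKT complementary slackness check:
lambda_1 * g_1 = 5.83 * 0.94 = 5.4802
lambda_2 * g_2 = 6.17 * -2.75 = -16.9675
lambda_3 * g_3 = 6.49 * -0.89 = -5.7761
Total violation = 5.4802 + 16.9675 + 5.7761 = 28.2238
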